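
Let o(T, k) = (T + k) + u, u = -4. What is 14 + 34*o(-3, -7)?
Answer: -462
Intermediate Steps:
o(T, k) = -4 + T + k (o(T, k) = (T + k) - 4 = -4 + T + k)
14 + 34*o(-3, -7) = 14 + 34*(-4 - 3 - 7) = 14 + 34*(-14) = 14 - 476 = -462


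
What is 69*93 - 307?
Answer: 6110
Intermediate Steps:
69*93 - 307 = 6417 - 307 = 6110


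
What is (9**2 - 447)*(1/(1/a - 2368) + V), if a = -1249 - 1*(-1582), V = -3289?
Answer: 949227683160/788543 ≈ 1.2038e+6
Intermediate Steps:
a = 333 (a = -1249 + 1582 = 333)
(9**2 - 447)*(1/(1/a - 2368) + V) = (9**2 - 447)*(1/(1/333 - 2368) - 3289) = (81 - 447)*(1/(1/333 - 2368) - 3289) = -366*(1/(-788543/333) - 3289) = -366*(-333/788543 - 3289) = -366*(-2593518260/788543) = 949227683160/788543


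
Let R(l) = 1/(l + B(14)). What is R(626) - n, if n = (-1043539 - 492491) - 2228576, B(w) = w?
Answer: 2409347841/640 ≈ 3.7646e+6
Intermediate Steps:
R(l) = 1/(14 + l) (R(l) = 1/(l + 14) = 1/(14 + l))
n = -3764606 (n = -1536030 - 2228576 = -3764606)
R(626) - n = 1/(14 + 626) - 1*(-3764606) = 1/640 + 3764606 = 2409347841/640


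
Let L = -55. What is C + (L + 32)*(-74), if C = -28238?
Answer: -26536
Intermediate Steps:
C + (L + 32)*(-74) = -28238 + (-55 + 32)*(-74) = -28238 - 23*(-74) = -28238 + 1702 = -26536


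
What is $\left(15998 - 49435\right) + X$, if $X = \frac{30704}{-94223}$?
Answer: $- \frac{3150565155}{94223} \approx -33437.0$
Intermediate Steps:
$X = - \frac{30704}{94223}$ ($X = 30704 \left(- \frac{1}{94223}\right) = - \frac{30704}{94223} \approx -0.32587$)
$\left(15998 - 49435\right) + X = \left(15998 - 49435\right) - \frac{30704}{94223} = -33437 - \frac{30704}{94223} = - \frac{3150565155}{94223}$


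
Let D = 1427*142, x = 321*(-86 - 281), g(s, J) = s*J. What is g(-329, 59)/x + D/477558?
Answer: 5523596996/9376612551 ≈ 0.58908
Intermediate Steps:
g(s, J) = J*s
x = -117807 (x = 321*(-367) = -117807)
D = 202634
g(-329, 59)/x + D/477558 = (59*(-329))/(-117807) + 202634/477558 = -19411*(-1/117807) + 202634*(1/477558) = 19411/117807 + 101317/238779 = 5523596996/9376612551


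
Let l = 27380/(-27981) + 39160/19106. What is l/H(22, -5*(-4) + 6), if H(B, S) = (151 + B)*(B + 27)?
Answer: 286306840/2265923233161 ≈ 0.00012635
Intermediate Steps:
H(B, S) = (27 + B)*(151 + B) (H(B, S) = (151 + B)*(27 + B) = (27 + B)*(151 + B))
l = 286306840/267302493 (l = 27380*(-1/27981) + 39160*(1/19106) = -27380/27981 + 19580/9553 = 286306840/267302493 ≈ 1.0711)
l/H(22, -5*(-4) + 6) = 286306840/(267302493*(4077 + 22**2 + 178*22)) = 286306840/(267302493*(4077 + 484 + 3916)) = (286306840/267302493)/8477 = (286306840/267302493)*(1/8477) = 286306840/2265923233161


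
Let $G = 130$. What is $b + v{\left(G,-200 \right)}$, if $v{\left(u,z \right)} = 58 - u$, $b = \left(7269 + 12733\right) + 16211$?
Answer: $36141$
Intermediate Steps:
$b = 36213$ ($b = 20002 + 16211 = 36213$)
$b + v{\left(G,-200 \right)} = 36213 + \left(58 - 130\right) = 36213 - 72 = 36141$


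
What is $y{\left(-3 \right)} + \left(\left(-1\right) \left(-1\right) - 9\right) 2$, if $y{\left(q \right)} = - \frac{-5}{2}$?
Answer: $- \frac{27}{2} \approx -13.5$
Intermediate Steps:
$y{\left(q \right)} = \frac{5}{2}$ ($y{\left(q \right)} = - \frac{-5}{2} = \left(-1\right) \left(- \frac{5}{2}\right) = \frac{5}{2}$)
$y{\left(-3 \right)} + \left(\left(-1\right) \left(-1\right) - 9\right) 2 = \frac{5}{2} + \left(\left(-1\right) \left(-1\right) - 9\right) 2 = \frac{5}{2} + \left(1 - 9\right) 2 = \frac{5}{2} - 16 = - \frac{27}{2}$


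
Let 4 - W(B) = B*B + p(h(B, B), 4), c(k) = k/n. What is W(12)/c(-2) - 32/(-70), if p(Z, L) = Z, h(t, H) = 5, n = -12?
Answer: -30434/35 ≈ -869.54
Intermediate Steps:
c(k) = -k/12 (c(k) = k/(-12) = k*(-1/12) = -k/12)
W(B) = -1 - B² (W(B) = 4 - (B*B + 5) = 4 - (B² + 5) = 4 - (5 + B²) = 4 + (-5 - B²) = -1 - B²)
W(12)/c(-2) - 32/(-70) = (-1 - 1*12²)/((-1/12*(-2))) - 32/(-70) = (-1 - 1*144)/(⅙) - 32*(-1/70) = (-1 - 144)*6 + 16/35 = -145*6 + 16/35 = -870 + 16/35 = -30434/35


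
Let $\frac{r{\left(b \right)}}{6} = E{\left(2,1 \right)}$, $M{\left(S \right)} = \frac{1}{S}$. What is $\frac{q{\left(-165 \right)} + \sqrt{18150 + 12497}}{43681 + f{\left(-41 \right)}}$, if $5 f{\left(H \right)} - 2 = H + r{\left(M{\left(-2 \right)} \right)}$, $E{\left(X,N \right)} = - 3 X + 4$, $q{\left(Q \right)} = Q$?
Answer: $- \frac{825}{218354} + \frac{5 \sqrt{30647}}{218354} \approx 0.00023043$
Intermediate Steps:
$E{\left(X,N \right)} = 4 - 3 X$
$r{\left(b \right)} = -12$ ($r{\left(b \right)} = 6 \left(4 - 6\right) = 6 \left(-2\right) = -12$)
$f{\left(H \right)} = -2 + \frac{H}{5}$ ($f{\left(H \right)} = \frac{2}{5} + \frac{H - 12}{5} = \frac{2}{5} + \frac{-12 + H}{5} = \frac{2}{5} + \left(- \frac{12}{5} + \frac{H}{5}\right) = -2 + \frac{H}{5}$)
$\frac{q{\left(-165 \right)} + \sqrt{18150 + 12497}}{43681 + f{\left(-41 \right)}} = \frac{-165 + \sqrt{18150 + 12497}}{43681 + \left(-2 + \frac{1}{5} \left(-41\right)\right)} = \frac{-165 + \sqrt{30647}}{43681 - \frac{51}{5}} = \frac{-165 + \sqrt{30647}}{\frac{218354}{5}} = \left(-165 + \sqrt{30647}\right) \frac{5}{218354} = - \frac{825}{218354} + \frac{5 \sqrt{30647}}{218354}$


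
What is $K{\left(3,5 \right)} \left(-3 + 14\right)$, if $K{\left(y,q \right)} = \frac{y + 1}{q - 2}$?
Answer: $\frac{44}{3} \approx 14.667$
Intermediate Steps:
$K{\left(y,q \right)} = \frac{1 + y}{-2 + q}$
$K{\left(3,5 \right)} \left(-3 + 14\right) = \frac{1 + 3}{-2 + 5} \left(-3 + 14\right) = \frac{1}{3} \cdot 4 \cdot 11 = \frac{4}{3} \cdot 11 = \frac{44}{3}$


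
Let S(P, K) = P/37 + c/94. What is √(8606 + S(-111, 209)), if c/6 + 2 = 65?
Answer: √19012910/47 ≈ 92.774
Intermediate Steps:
c = 378 (c = -12 + 6*65 = -12 + 390 = 378)
S(P, K) = 189/47 + P/37 (S(P, K) = P/37 + 378/94 = P*(1/37) + 378*(1/94) = P/37 + 189/47 = 189/47 + P/37)
√(8606 + S(-111, 209)) = √(8606 + (189/47 + (1/37)*(-111))) = √(8606 + (189/47 - 3)) = √(8606 + 48/47) = √(404530/47) = √19012910/47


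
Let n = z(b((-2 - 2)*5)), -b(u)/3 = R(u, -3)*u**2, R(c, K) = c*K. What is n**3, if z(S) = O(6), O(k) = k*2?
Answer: 1728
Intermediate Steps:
R(c, K) = K*c
O(k) = 2*k
b(u) = 9*u**3 (b(u) = -3*(-3*u)*u**2 = -(-9)*u**3 = 9*u**3)
z(S) = 12 (z(S) = 2*6 = 12)
n = 12
n**3 = 12**3 = 1728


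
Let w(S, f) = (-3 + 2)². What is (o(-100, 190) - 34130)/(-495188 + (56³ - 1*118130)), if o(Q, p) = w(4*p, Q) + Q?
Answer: 34229/437702 ≈ 0.078202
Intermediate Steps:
w(S, f) = 1 (w(S, f) = (-1)² = 1)
o(Q, p) = 1 + Q
(o(-100, 190) - 34130)/(-495188 + (56³ - 1*118130)) = ((1 - 100) - 34130)/(-495188 + (56³ - 1*118130)) = (-99 - 34130)/(-495188 + (175616 - 118130)) = -34229/(-495188 + 57486) = -34229/(-437702) = -34229*(-1/437702) = 34229/437702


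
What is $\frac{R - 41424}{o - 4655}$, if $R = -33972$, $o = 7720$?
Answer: $- \frac{75396}{3065} \approx -24.599$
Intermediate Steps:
$\frac{R - 41424}{o - 4655} = \frac{-33972 - 41424}{7720 - 4655} = - \frac{75396}{3065}$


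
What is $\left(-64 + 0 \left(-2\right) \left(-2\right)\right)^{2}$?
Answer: $4096$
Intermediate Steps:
$\left(-64 + 0 \left(-2\right) \left(-2\right)\right)^{2} = \left(-64 + 0 \left(-2\right)\right)^{2} = \left(-64 + 0\right)^{2} = \left(-64\right)^{2} = 4096$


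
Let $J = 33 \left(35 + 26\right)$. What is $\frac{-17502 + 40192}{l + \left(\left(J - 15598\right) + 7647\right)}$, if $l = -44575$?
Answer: $- \frac{22690}{50513} \approx -0.44919$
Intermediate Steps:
$J = 2013$ ($J = 33 \cdot 61 = 2013$)
$\frac{-17502 + 40192}{l + \left(\left(J - 15598\right) + 7647\right)} = \frac{-17502 + 40192}{-44575 + \left(\left(2013 - 15598\right) + 7647\right)} = \frac{22690}{-44575 + \left(-13585 + 7647\right)} = \frac{22690}{-44575 - 5938} = \frac{22690}{-50513} = 22690 \left(- \frac{1}{50513}\right) = - \frac{22690}{50513}$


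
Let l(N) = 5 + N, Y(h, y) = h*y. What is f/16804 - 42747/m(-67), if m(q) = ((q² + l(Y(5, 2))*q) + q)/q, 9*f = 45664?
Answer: 538934513/642753 ≈ 838.48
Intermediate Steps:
f = 45664/9 (f = (⅑)*45664 = 45664/9 ≈ 5073.8)
m(q) = (q² + 16*q)/q (m(q) = ((q² + (5 + 5*2)*q) + q)/q = ((q² + (5 + 10)*q) + q)/q = ((q² + 15*q) + q)/q = (q² + 16*q)/q)
f/16804 - 42747/m(-67) = (45664/9)/16804 - 42747/(16 - 67) = (45664/9)*(1/16804) - 42747/(-51) = 11416/37809 - 42747*(-1/51) = 11416/37809 + 14249/17 = 538934513/642753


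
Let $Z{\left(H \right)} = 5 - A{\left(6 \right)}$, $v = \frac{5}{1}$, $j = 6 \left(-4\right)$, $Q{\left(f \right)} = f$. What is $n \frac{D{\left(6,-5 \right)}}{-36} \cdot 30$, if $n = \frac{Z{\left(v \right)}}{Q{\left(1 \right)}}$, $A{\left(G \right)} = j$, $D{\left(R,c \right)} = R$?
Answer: $-145$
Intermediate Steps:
$j = -24$
$A{\left(G \right)} = -24$
$v = 5$ ($v = 5 \cdot 1 = 5$)
$Z{\left(H \right)} = 29$ ($Z{\left(H \right)} = 5 - -24 = 5 + 24 = 29$)
$n = 29$ ($n = \frac{29}{1} = 29 \cdot 1 = 29$)
$n \frac{D{\left(6,-5 \right)}}{-36} \cdot 30 = 29 \frac{6}{-36} \cdot 30 = 29 \cdot 6 \left(- \frac{1}{36}\right) 30 = 29 \left(- \frac{1}{6}\right) 30 = \left(- \frac{29}{6}\right) 30 = -145$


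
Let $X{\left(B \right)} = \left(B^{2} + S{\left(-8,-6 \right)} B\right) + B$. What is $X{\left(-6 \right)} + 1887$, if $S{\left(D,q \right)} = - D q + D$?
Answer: $2253$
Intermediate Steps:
$S{\left(D,q \right)} = D - D q$ ($S{\left(D,q \right)} = - D q + D = D - D q$)
$X{\left(B \right)} = B^{2} - 55 B$ ($X{\left(B \right)} = \left(B^{2} + - 8 \left(1 - -6\right) B\right) + B = \left(B^{2} + - 8 \left(1 + 6\right) B\right) + B = \left(B^{2} + \left(-8\right) 7 B\right) + B = \left(B^{2} - 56 B\right) + B = B^{2} - 55 B$)
$X{\left(-6 \right)} + 1887 = - 6 \left(-55 - 6\right) + 1887 = \left(-6\right) \left(-61\right) + 1887 = 366 + 1887 = 2253$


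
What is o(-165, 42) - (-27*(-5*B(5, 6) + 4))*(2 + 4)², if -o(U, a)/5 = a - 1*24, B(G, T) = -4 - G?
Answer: 47538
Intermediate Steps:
o(U, a) = 120 - 5*a (o(U, a) = -5*(a - 1*24) = -5*(a - 24) = -5*(-24 + a) = 120 - 5*a)
o(-165, 42) - (-27*(-5*B(5, 6) + 4))*(2 + 4)² = (120 - 5*42) - (-27*(-5*(-4 - 1*5) + 4))*(2 + 4)² = (120 - 210) - (-27*(-5*(-4 - 5) + 4))*6² = -90 - (-27*(-5*(-9) + 4))*36 = -90 - (-27*(45 + 4))*36 = -90 - (-27*49)*36 = -90 - (-1323)*36 = -90 - 1*(-47628) = -90 + 47628 = 47538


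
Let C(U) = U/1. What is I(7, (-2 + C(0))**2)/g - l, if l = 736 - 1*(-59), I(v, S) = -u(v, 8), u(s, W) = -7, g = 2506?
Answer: -284609/358 ≈ -795.00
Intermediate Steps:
C(U) = U (C(U) = U*1 = U)
I(v, S) = 7 (I(v, S) = -1*(-7) = 7)
l = 795 (l = 736 + 59 = 795)
I(7, (-2 + C(0))**2)/g - l = 7/2506 - 1*795 = 7*(1/2506) - 795 = 1/358 - 795 = -284609/358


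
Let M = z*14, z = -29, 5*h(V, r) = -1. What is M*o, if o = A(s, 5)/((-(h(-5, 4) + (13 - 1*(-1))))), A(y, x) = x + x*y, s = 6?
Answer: 71050/69 ≈ 1029.7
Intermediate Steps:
h(V, r) = -⅕ (h(V, r) = (⅕)*(-1) = -⅕)
M = -406 (M = -29*14 = -406)
o = -175/69 (o = (5*(1 + 6))/((-(-⅕ + (13 - 1*(-1))))) = (5*7)/((-(-⅕ + (13 + 1)))) = 35/((-(-⅕ + 14))) = 35/((-1*69/5)) = 35/(-69/5) = 35*(-5/69) = -175/69 ≈ -2.5362)
M*o = -406*(-175/69) = 71050/69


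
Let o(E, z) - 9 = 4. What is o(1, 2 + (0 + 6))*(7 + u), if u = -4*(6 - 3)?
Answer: -65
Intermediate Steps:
u = -12 (u = -4*3 = -12)
o(E, z) = 13 (o(E, z) = 9 + 4 = 13)
o(1, 2 + (0 + 6))*(7 + u) = 13*(7 - 12) = 13*(-5) = -65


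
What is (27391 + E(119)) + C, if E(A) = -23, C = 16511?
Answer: 43879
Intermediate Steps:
(27391 + E(119)) + C = (27391 - 23) + 16511 = 27368 + 16511 = 43879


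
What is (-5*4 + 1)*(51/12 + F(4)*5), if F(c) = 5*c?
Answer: -7923/4 ≈ -1980.8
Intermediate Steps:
(-5*4 + 1)*(51/12 + F(4)*5) = (-5*4 + 1)*(51/12 + (5*4)*5) = (-20 + 1)*(51*(1/12) + 20*5) = -19*(17/4 + 100) = -19*417/4 = -7923/4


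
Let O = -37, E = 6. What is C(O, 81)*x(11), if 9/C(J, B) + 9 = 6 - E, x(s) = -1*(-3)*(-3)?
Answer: 9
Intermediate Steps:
x(s) = -9 (x(s) = 3*(-3) = -9)
C(J, B) = -1 (C(J, B) = 9/(-9 + (6 - 1*6)) = 9/(-9 + (6 - 6)) = 9/(-9 + 0) = 9/(-9) = 9*(-⅑) = -1)
C(O, 81)*x(11) = -1*(-9) = 9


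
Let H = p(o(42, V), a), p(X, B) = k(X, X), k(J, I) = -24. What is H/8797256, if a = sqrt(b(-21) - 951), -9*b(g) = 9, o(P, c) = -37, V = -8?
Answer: -3/1099657 ≈ -2.7281e-6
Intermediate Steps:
b(g) = -1 (b(g) = -1/9*9 = -1)
a = 2*I*sqrt(238) (a = sqrt(-1 - 951) = sqrt(-952) = 2*I*sqrt(238) ≈ 30.854*I)
p(X, B) = -24
H = -24
H/8797256 = -24/8797256 = -24*1/8797256 = -3/1099657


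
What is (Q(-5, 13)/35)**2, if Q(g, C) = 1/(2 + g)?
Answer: 1/11025 ≈ 9.0703e-5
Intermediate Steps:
(Q(-5, 13)/35)**2 = (1/((2 - 5)*35))**2 = ((1/35)/(-3))**2 = (-1/3*1/35)**2 = (-1/105)**2 = 1/11025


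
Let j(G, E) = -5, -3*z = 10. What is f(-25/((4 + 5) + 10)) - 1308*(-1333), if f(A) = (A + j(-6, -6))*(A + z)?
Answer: 629437204/361 ≈ 1.7436e+6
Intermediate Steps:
z = -10/3 (z = -⅓*10 = -10/3 ≈ -3.3333)
f(A) = (-5 + A)*(-10/3 + A) (f(A) = (A - 5)*(A - 10/3) = (-5 + A)*(-10/3 + A))
f(-25/((4 + 5) + 10)) - 1308*(-1333) = (50/3 + (-25/((4 + 5) + 10))² - (-625)/(3*((4 + 5) + 10))) - 1308*(-1333) = (50/3 + (-25/(9 + 10))² - (-625)/(3*(9 + 10))) + 1743564 = (50/3 + (-25/19)² - (-625)/(3*19)) + 1743564 = (50/3 + (-25*1/19)² - (-625)/(3*19)) + 1743564 = (50/3 + (-25/19)² - 25/3*(-25/19)) + 1743564 = (50/3 + 625/361 + 625/57) + 1743564 = 10600/361 + 1743564 = 629437204/361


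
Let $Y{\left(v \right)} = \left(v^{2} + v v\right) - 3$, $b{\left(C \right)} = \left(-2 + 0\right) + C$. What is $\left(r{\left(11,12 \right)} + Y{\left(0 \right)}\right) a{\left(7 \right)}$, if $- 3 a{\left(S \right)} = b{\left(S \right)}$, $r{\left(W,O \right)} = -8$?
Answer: $\frac{55}{3} \approx 18.333$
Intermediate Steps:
$b{\left(C \right)} = -2 + C$
$Y{\left(v \right)} = -3 + 2 v^{2}$ ($Y{\left(v \right)} = \left(v^{2} + v^{2}\right) - 3 = 2 v^{2} - 3 = -3 + 2 v^{2}$)
$a{\left(S \right)} = \frac{2}{3} - \frac{S}{3}$ ($a{\left(S \right)} = - \frac{-2 + S}{3} = \frac{2}{3} - \frac{S}{3}$)
$\left(r{\left(11,12 \right)} + Y{\left(0 \right)}\right) a{\left(7 \right)} = \left(-8 - \left(3 - 2 \cdot 0^{2}\right)\right) \left(\frac{2}{3} - \frac{7}{3}\right) = \left(-8 + \left(-3 + 2 \cdot 0\right)\right) \left(\frac{2}{3} - \frac{7}{3}\right) = \left(-8 + \left(-3 + 0\right)\right) \left(- \frac{5}{3}\right) = \left(-8 - 3\right) \left(- \frac{5}{3}\right) = \left(-11\right) \left(- \frac{5}{3}\right) = \frac{55}{3}$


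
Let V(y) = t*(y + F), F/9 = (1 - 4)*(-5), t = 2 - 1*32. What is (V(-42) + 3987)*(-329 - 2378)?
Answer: -3240279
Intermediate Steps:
t = -30 (t = 2 - 32 = -30)
F = 135 (F = 9*((1 - 4)*(-5)) = 9*(-3*(-5)) = 9*15 = 135)
V(y) = -4050 - 30*y (V(y) = -30*(y + 135) = -30*(135 + y) = -4050 - 30*y)
(V(-42) + 3987)*(-329 - 2378) = ((-4050 - 30*(-42)) + 3987)*(-329 - 2378) = ((-4050 + 1260) + 3987)*(-2707) = (-2790 + 3987)*(-2707) = 1197*(-2707) = -3240279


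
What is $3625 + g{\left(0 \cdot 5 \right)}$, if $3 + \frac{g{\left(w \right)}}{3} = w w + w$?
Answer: $3616$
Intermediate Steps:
$g{\left(w \right)} = -9 + 3 w + 3 w^{2}$ ($g{\left(w \right)} = -9 + 3 \left(w w + w\right) = -9 + 3 \left(w^{2} + w\right) = -9 + 3 \left(w + w^{2}\right) = -9 + \left(3 w + 3 w^{2}\right) = -9 + 3 w + 3 w^{2}$)
$3625 + g{\left(0 \cdot 5 \right)} = 3625 + \left(-9 + 3 \cdot 0 \cdot 5 + 3 \left(0 \cdot 5\right)^{2}\right) = 3625 + \left(-9 + 3 \cdot 0 + 3 \cdot 0^{2}\right) = 3625 + \left(-9 + 0 + 3 \cdot 0\right) = 3625 + \left(-9 + 0 + 0\right) = 3625 - 9 = 3616$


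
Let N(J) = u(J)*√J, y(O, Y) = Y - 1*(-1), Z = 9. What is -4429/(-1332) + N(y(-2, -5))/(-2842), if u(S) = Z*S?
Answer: 4429/1332 + 36*I/1421 ≈ 3.3251 + 0.025334*I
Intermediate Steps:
u(S) = 9*S
y(O, Y) = 1 + Y (y(O, Y) = Y + 1 = 1 + Y)
N(J) = 9*J^(3/2) (N(J) = (9*J)*√J = 9*J^(3/2))
-4429/(-1332) + N(y(-2, -5))/(-2842) = -4429/(-1332) + (9*(1 - 5)^(3/2))/(-2842) = -4429*(-1/1332) + (9*(-4)^(3/2))*(-1/2842) = 4429/1332 + (9*(-8*I))*(-1/2842) = 4429/1332 - 72*I*(-1/2842) = 4429/1332 + 36*I/1421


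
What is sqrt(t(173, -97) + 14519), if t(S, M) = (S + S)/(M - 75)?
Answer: sqrt(107367646)/86 ≈ 120.49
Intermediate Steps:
t(S, M) = 2*S/(-75 + M) (t(S, M) = (2*S)/(-75 + M) = 2*S/(-75 + M))
sqrt(t(173, -97) + 14519) = sqrt(2*173/(-75 - 97) + 14519) = sqrt(2*173/(-172) + 14519) = sqrt(2*173*(-1/172) + 14519) = sqrt(-173/86 + 14519) = sqrt(1248461/86) = sqrt(107367646)/86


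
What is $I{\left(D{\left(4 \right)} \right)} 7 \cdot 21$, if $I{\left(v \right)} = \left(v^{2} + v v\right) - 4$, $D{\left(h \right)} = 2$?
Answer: $588$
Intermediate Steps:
$I{\left(v \right)} = -4 + 2 v^{2}$ ($I{\left(v \right)} = \left(v^{2} + v^{2}\right) - 4 = 2 v^{2} - 4 = -4 + 2 v^{2}$)
$I{\left(D{\left(4 \right)} \right)} 7 \cdot 21 = \left(-4 + 2 \cdot 2^{2}\right) 7 \cdot 21 = \left(-4 + 2 \cdot 4\right) 7 \cdot 21 = \left(-4 + 8\right) 7 \cdot 21 = 4 \cdot 7 \cdot 21 = 28 \cdot 21 = 588$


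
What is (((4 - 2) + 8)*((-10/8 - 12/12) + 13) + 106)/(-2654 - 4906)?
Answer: -61/2160 ≈ -0.028241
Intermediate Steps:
(((4 - 2) + 8)*((-10/8 - 12/12) + 13) + 106)/(-2654 - 4906) = ((2 + 8)*((-10*1/8 - 12*1/12) + 13) + 106)/(-7560) = (10*((-5/4 - 1) + 13) + 106)*(-1/7560) = (10*(-9/4 + 13) + 106)*(-1/7560) = (10*(43/4) + 106)*(-1/7560) = (215/2 + 106)*(-1/7560) = (427/2)*(-1/7560) = -61/2160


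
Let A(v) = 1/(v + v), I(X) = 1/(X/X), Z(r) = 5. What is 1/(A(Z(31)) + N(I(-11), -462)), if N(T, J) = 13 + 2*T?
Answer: 10/151 ≈ 0.066225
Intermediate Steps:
I(X) = 1 (I(X) = 1/1 = 1)
A(v) = 1/(2*v)
1/(A(Z(31)) + N(I(-11), -462)) = 1/((½)/5 + (13 + 2*1)) = 1/((½)*(⅕) + (13 + 2)) = 1/(⅒ + 15) = 1/(151/10) = 10/151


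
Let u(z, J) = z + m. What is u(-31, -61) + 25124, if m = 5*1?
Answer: 25098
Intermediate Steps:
m = 5
u(z, J) = 5 + z (u(z, J) = z + 5 = 5 + z)
u(-31, -61) + 25124 = (5 - 31) + 25124 = -26 + 25124 = 25098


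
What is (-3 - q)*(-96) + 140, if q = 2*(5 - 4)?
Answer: 620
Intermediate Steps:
q = 2 (q = 2*1 = 2)
(-3 - q)*(-96) + 140 = (-3 - 1*2)*(-96) + 140 = (-3 - 2)*(-96) + 140 = -5*(-96) + 140 = 480 + 140 = 620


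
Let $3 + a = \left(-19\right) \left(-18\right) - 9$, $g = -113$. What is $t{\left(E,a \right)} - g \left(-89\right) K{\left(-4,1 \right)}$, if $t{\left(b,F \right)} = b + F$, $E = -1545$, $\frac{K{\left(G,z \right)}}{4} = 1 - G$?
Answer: $-202355$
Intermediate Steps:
$a = 330$ ($a = -3 - -333 = -3 + \left(342 - 9\right) = -3 + 333 = 330$)
$K{\left(G,z \right)} = 4 - 4 G$ ($K{\left(G,z \right)} = 4 \left(1 - G\right) = 4 - 4 G$)
$t{\left(b,F \right)} = F + b$
$t{\left(E,a \right)} - g \left(-89\right) K{\left(-4,1 \right)} = \left(330 - 1545\right) - \left(-113\right) \left(-89\right) \left(4 - -16\right) = -1215 - 10057 \left(4 + 16\right) = -1215 - 10057 \cdot 20 = -1215 - 201140 = -202355$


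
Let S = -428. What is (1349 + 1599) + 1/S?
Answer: 1261743/428 ≈ 2948.0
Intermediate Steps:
(1349 + 1599) + 1/S = (1349 + 1599) + 1/(-428) = 2948 - 1/428 = 1261743/428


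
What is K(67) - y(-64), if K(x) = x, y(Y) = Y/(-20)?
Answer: 319/5 ≈ 63.800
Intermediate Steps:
y(Y) = -Y/20 (y(Y) = Y*(-1/20) = -Y/20)
K(67) - y(-64) = 67 - (-1)*(-64)/20 = 67 - 1*16/5 = 67 - 16/5 = 319/5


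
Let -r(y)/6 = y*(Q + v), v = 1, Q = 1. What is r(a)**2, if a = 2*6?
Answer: 20736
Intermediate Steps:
a = 12
r(y) = -12*y (r(y) = -6*y*(1 + 1) = -6*y*2 = -12*y)
r(a)**2 = (-12*12)**2 = (-144)**2 = 20736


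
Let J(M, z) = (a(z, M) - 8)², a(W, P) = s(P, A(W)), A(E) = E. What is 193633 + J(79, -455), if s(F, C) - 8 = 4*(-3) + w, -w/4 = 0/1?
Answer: 193777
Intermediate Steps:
w = 0 (w = -0/1 = -0 = -4*0 = 0)
s(F, C) = -4 (s(F, C) = 8 + (4*(-3) + 0) = 8 + (-12 + 0) = 8 - 12 = -4)
a(W, P) = -4
J(M, z) = 144 (J(M, z) = (-4 - 8)² = (-12)² = 144)
193633 + J(79, -455) = 193633 + 144 = 193777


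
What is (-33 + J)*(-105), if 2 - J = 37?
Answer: 7140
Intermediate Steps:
J = -35 (J = 2 - 1*37 = 2 - 37 = -35)
(-33 + J)*(-105) = (-33 - 35)*(-105) = -68*(-105) = 7140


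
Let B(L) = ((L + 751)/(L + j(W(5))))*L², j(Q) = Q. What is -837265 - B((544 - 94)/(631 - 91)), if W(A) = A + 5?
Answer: -30143275/36 ≈ -8.3731e+5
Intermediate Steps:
W(A) = 5 + A
B(L) = L²*(751 + L)/(10 + L) (B(L) = ((L + 751)/(L + (5 + 5)))*L² = ((751 + L)/(L + 10))*L² = ((751 + L)/(10 + L))*L² = L²*(751 + L)/(10 + L))
-837265 - B((544 - 94)/(631 - 91)) = -837265 - ((544 - 94)/(631 - 91))²*(751 + (544 - 94)/(631 - 91))/(10 + (544 - 94)/(631 - 91)) = -837265 - (450/540)²*(751 + 450/540)/(10 + 450/540) = -837265 - (450*(1/540))²*(751 + 450*(1/540))/(10 + 450*(1/540)) = -837265 - (⅚)²*(751 + ⅚)/(10 + ⅚) = -837265 - 25*4511/(36*65/6*6) = -837265 - 25*6*4511/(36*65*6) = -837265 - 1*1735/36 = -837265 - 1735/36 = -30143275/36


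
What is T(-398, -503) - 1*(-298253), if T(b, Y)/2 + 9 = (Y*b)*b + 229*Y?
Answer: -159286563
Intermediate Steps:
T(b, Y) = -18 + 458*Y + 2*Y*b² (T(b, Y) = -18 + 2*((Y*b)*b + 229*Y) = -18 + 2*(Y*b² + 229*Y) = -18 + 2*(229*Y + Y*b²) = -18 + (458*Y + 2*Y*b²) = -18 + 458*Y + 2*Y*b²)
T(-398, -503) - 1*(-298253) = (-18 + 458*(-503) + 2*(-503)*(-398)²) - 1*(-298253) = (-18 - 230374 + 2*(-503)*158404) + 298253 = (-18 - 230374 - 159354424) + 298253 = -159584816 + 298253 = -159286563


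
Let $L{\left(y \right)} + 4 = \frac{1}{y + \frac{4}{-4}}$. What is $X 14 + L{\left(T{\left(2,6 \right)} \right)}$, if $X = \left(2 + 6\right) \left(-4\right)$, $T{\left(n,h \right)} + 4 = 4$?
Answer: $-453$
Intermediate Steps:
$T{\left(n,h \right)} = 0$ ($T{\left(n,h \right)} = -4 + 4 = 0$)
$L{\left(y \right)} = -4 + \frac{1}{-1 + y}$ ($L{\left(y \right)} = -4 + \frac{1}{y + \frac{4}{-4}} = -4 + \frac{1}{y + 4 \left(- \frac{1}{4}\right)} = -4 + \frac{1}{y - 1} = -4 + \frac{1}{-1 + y}$)
$X = -32$ ($X = 8 \left(-4\right) = -32$)
$X 14 + L{\left(T{\left(2,6 \right)} \right)} = \left(-32\right) 14 + \frac{5 - 0}{-1 + 0} = -448 + \frac{5 + 0}{-1} = -448 - 5 = -453$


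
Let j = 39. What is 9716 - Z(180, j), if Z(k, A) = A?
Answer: 9677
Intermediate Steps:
9716 - Z(180, j) = 9716 - 1*39 = 9716 - 39 = 9677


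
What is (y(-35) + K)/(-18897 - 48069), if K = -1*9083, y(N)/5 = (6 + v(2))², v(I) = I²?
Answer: 2861/22322 ≈ 0.12817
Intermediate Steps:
y(N) = 500 (y(N) = 5*(6 + 2²)² = 5*(6 + 4)² = 5*10² = 5*100 = 500)
K = -9083
(y(-35) + K)/(-18897 - 48069) = (500 - 9083)/(-18897 - 48069) = -8583/(-66966) = -8583*(-1/66966) = 2861/22322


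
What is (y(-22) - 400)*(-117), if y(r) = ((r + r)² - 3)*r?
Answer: 5022342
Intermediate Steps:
y(r) = r*(-3 + 4*r²) (y(r) = ((2*r)² - 3)*r = (4*r² - 3)*r = (-3 + 4*r²)*r = r*(-3 + 4*r²))
(y(-22) - 400)*(-117) = (-22*(-3 + 4*(-22)²) - 400)*(-117) = (-22*(-3 + 4*484) - 400)*(-117) = (-22*(-3 + 1936) - 400)*(-117) = (-22*1933 - 400)*(-117) = (-42526 - 400)*(-117) = -42926*(-117) = 5022342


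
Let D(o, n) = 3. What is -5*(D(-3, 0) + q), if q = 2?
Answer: -25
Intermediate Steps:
-5*(D(-3, 0) + q) = -5*(3 + 2) = -5*5 = -25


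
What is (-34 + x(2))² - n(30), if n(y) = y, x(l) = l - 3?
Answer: 1195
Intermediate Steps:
x(l) = -3 + l
(-34 + x(2))² - n(30) = (-34 + (-3 + 2))² - 1*30 = (-34 - 1)² - 30 = (-35)² - 30 = 1225 - 30 = 1195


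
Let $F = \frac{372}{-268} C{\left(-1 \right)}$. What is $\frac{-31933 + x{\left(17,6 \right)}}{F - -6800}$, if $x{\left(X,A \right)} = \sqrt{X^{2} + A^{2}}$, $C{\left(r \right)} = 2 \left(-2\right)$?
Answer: $- \frac{194501}{41452} + \frac{335 \sqrt{13}}{455972} \approx -4.6896$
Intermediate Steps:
$C{\left(r \right)} = -4$
$x{\left(X,A \right)} = \sqrt{A^{2} + X^{2}}$
$F = \frac{372}{67}$ ($F = \frac{372}{-268} \left(-4\right) = 372 \left(- \frac{1}{268}\right) \left(-4\right) = \left(- \frac{93}{67}\right) \left(-4\right) = \frac{372}{67} \approx 5.5522$)
$\frac{-31933 + x{\left(17,6 \right)}}{F - -6800} = \frac{-31933 + \sqrt{6^{2} + 17^{2}}}{\frac{372}{67} - -6800} = \frac{-31933 + \sqrt{36 + 289}}{\frac{372}{67} + 6800} = \frac{-31933 + \sqrt{325}}{\frac{455972}{67}} = \left(-31933 + 5 \sqrt{13}\right) \frac{67}{455972} = - \frac{194501}{41452} + \frac{335 \sqrt{13}}{455972}$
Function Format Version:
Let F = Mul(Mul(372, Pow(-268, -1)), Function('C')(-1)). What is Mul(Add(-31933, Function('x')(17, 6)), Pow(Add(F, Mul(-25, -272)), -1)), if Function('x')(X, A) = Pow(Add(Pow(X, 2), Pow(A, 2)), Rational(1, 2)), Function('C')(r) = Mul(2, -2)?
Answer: Add(Rational(-194501, 41452), Mul(Rational(335, 455972), Pow(13, Rational(1, 2)))) ≈ -4.6896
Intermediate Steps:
Function('C')(r) = -4
Function('x')(X, A) = Pow(Add(Pow(A, 2), Pow(X, 2)), Rational(1, 2))
F = Rational(372, 67) (F = Mul(Mul(372, Pow(-268, -1)), -4) = Mul(Mul(372, Rational(-1, 268)), -4) = Mul(Rational(-93, 67), -4) = Rational(372, 67) ≈ 5.5522)
Mul(Add(-31933, Function('x')(17, 6)), Pow(Add(F, Mul(-25, -272)), -1)) = Mul(Add(-31933, Pow(Add(Pow(6, 2), Pow(17, 2)), Rational(1, 2))), Pow(Add(Rational(372, 67), Mul(-25, -272)), -1)) = Mul(Add(-31933, Pow(Add(36, 289), Rational(1, 2))), Pow(Add(Rational(372, 67), 6800), -1)) = Mul(Add(-31933, Pow(325, Rational(1, 2))), Pow(Rational(455972, 67), -1)) = Mul(Add(-31933, Mul(5, Pow(13, Rational(1, 2)))), Rational(67, 455972)) = Add(Rational(-194501, 41452), Mul(Rational(335, 455972), Pow(13, Rational(1, 2))))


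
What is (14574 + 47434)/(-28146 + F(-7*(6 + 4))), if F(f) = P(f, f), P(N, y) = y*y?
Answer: -31004/11623 ≈ -2.6675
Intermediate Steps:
P(N, y) = y**2
F(f) = f**2
(14574 + 47434)/(-28146 + F(-7*(6 + 4))) = (14574 + 47434)/(-28146 + (-7*(6 + 4))**2) = 62008/(-28146 + (-7*10)**2) = 62008/(-28146 + (-70)**2) = 62008/(-28146 + 4900) = 62008/(-23246) = 62008*(-1/23246) = -31004/11623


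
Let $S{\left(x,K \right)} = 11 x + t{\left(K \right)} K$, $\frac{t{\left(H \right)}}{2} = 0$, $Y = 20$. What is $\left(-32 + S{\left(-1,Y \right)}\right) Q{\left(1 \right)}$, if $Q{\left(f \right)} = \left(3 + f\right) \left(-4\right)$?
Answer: $688$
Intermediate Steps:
$t{\left(H \right)} = 0$ ($t{\left(H \right)} = 2 \cdot 0 = 0$)
$Q{\left(f \right)} = -12 - 4 f$
$S{\left(x,K \right)} = 11 x$ ($S{\left(x,K \right)} = 11 x + 0 K = 11 x + 0 = 11 x$)
$\left(-32 + S{\left(-1,Y \right)}\right) Q{\left(1 \right)} = \left(-32 + 11 \left(-1\right)\right) \left(-12 - 4\right) = \left(-32 - 11\right) \left(-12 - 4\right) = \left(-43\right) \left(-16\right) = 688$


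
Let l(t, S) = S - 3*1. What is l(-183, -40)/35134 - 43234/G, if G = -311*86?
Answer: 758916639/469846982 ≈ 1.6152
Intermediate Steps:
G = -26746
l(t, S) = -3 + S (l(t, S) = S - 3 = -3 + S)
l(-183, -40)/35134 - 43234/G = (-3 - 40)/35134 - 43234/(-26746) = -43*1/35134 - 43234*(-1/26746) = -43/35134 + 21617/13373 = 758916639/469846982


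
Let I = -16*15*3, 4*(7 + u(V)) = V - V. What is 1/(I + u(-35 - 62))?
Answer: -1/727 ≈ -0.0013755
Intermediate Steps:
u(V) = -7 (u(V) = -7 + (V - V)/4 = -7 + (1/4)*0 = -7 + 0 = -7)
I = -720 (I = -240*3 = -720)
1/(I + u(-35 - 62)) = 1/(-720 - 7) = 1/(-727) = -1/727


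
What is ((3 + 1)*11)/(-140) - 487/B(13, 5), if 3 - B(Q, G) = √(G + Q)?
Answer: 17012/105 + 487*√2/3 ≈ 391.59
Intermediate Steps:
B(Q, G) = 3 - √(G + Q)
((3 + 1)*11)/(-140) - 487/B(13, 5) = ((3 + 1)*11)/(-140) - 487/(3 - √(5 + 13)) = (4*11)*(-1/140) - 487/(3 - √18) = 44*(-1/140) - 487/(3 - 3*√2) = -11/35 - 487/(3 - 3*√2)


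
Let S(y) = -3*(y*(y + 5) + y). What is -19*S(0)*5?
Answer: 0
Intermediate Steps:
S(y) = -3*y - 3*y*(5 + y) (S(y) = -3*(y*(5 + y) + y) = -3*(y + y*(5 + y)) = -3*y - 3*y*(5 + y))
-19*S(0)*5 = -(-57)*0*(6 + 0)*5 = -(-57)*0*6*5 = -19*0*5 = 0*5 = 0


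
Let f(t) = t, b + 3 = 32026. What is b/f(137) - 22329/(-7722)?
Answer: 9271877/39182 ≈ 236.64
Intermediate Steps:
b = 32023 (b = -3 + 32026 = 32023)
b/f(137) - 22329/(-7722) = 32023/137 - 22329/(-7722) = 32023*(1/137) - 22329*(-1/7722) = 32023/137 + 827/286 = 9271877/39182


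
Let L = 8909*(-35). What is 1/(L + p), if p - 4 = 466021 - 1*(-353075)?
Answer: 1/507285 ≈ 1.9713e-6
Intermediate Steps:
p = 819100 (p = 4 + (466021 - 1*(-353075)) = 4 + (466021 + 353075) = 4 + 819096 = 819100)
L = -311815
1/(L + p) = 1/(-311815 + 819100) = 1/507285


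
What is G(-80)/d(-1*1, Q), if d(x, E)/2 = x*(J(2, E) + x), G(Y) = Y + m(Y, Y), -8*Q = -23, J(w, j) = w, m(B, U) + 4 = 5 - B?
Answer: -1/2 ≈ -0.50000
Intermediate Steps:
m(B, U) = 1 - B (m(B, U) = -4 + (5 - B) = 1 - B)
Q = 23/8 (Q = -1/8*(-23) = 23/8 ≈ 2.8750)
G(Y) = 1 (G(Y) = Y + (1 - Y) = 1)
d(x, E) = 2*x*(2 + x) (d(x, E) = 2*(x*(2 + x)) = 2*x*(2 + x))
G(-80)/d(-1*1, Q) = 1/(2*(-1*1)*(2 - 1*1)) = 1/(2*(-1)*(2 - 1)) = 1/(2*(-1)*1) = 1/(-2) = 1*(-1/2) = -1/2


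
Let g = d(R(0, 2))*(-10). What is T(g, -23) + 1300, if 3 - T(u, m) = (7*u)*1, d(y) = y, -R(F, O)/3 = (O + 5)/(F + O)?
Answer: 568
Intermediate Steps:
R(F, O) = -3*(5 + O)/(F + O) (R(F, O) = -3*(O + 5)/(F + O) = -3*(5 + O)/(F + O))
g = 105 (g = (3*(-5 - 1*2)/(0 + 2))*(-10) = (3*(-5 - 2)/2)*(-10) = (3*(1/2)*(-7))*(-10) = -21/2*(-10) = 105)
T(u, m) = 3 - 7*u
T(g, -23) + 1300 = (3 - 7*105) + 1300 = (3 - 735) + 1300 = -732 + 1300 = 568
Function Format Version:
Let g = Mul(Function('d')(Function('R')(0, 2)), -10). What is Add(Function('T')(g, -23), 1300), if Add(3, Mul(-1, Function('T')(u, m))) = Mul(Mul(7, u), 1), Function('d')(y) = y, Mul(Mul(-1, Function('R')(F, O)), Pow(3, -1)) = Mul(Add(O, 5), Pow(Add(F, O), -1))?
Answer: 568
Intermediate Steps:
Function('R')(F, O) = Mul(-3, Pow(Add(F, O), -1), Add(5, O)) (Function('R')(F, O) = Mul(-3, Mul(Add(O, 5), Pow(Add(F, O), -1))) = Mul(-3, Mul(Add(5, O), Pow(Add(F, O), -1))) = Mul(-3, Mul(Pow(Add(F, O), -1), Add(5, O))) = Mul(-3, Pow(Add(F, O), -1), Add(5, O)))
g = 105 (g = Mul(Mul(3, Pow(Add(0, 2), -1), Add(-5, Mul(-1, 2))), -10) = Mul(Mul(3, Pow(2, -1), Add(-5, -2)), -10) = Mul(Mul(3, Rational(1, 2), -7), -10) = Mul(Rational(-21, 2), -10) = 105)
Function('T')(u, m) = Add(3, Mul(-7, u)) (Function('T')(u, m) = Add(3, Mul(-1, Mul(Mul(7, u), 1))) = Add(3, Mul(-1, Mul(7, u))) = Add(3, Mul(-7, u)))
Add(Function('T')(g, -23), 1300) = Add(Add(3, Mul(-7, 105)), 1300) = Add(Add(3, -735), 1300) = Add(-732, 1300) = 568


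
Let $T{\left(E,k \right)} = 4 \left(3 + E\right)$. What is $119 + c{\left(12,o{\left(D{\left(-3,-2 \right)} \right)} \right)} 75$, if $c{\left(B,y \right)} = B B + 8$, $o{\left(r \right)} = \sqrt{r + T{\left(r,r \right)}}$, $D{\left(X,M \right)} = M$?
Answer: $11519$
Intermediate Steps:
$T{\left(E,k \right)} = 12 + 4 E$
$o{\left(r \right)} = \sqrt{12 + 5 r}$ ($o{\left(r \right)} = \sqrt{r + \left(12 + 4 r\right)} = \sqrt{12 + 5 r}$)
$c{\left(B,y \right)} = 8 + B^{2}$ ($c{\left(B,y \right)} = B^{2} + 8 = 8 + B^{2}$)
$119 + c{\left(12,o{\left(D{\left(-3,-2 \right)} \right)} \right)} 75 = 119 + \left(8 + 12^{2}\right) 75 = 119 + \left(8 + 144\right) 75 = 119 + 152 \cdot 75 = 119 + 11400 = 11519$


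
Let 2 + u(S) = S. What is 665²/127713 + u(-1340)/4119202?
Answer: 910721356802/263037822513 ≈ 3.4623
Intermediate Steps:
u(S) = -2 + S
665²/127713 + u(-1340)/4119202 = 665²/127713 + (-2 - 1340)/4119202 = 442225*(1/127713) - 1342*1/4119202 = 442225/127713 - 671/2059601 = 910721356802/263037822513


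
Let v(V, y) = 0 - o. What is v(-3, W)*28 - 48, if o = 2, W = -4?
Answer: -104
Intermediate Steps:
v(V, y) = -2 (v(V, y) = 0 - 1*2 = 0 - 2 = -2)
v(-3, W)*28 - 48 = -2*28 - 48 = -56 - 48 = -104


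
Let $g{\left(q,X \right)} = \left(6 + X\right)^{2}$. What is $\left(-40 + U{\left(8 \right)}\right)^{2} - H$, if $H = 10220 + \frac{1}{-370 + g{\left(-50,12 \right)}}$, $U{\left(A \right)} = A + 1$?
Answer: $- \frac{425913}{46} \approx -9259.0$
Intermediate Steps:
$U{\left(A \right)} = 1 + A$
$H = \frac{470119}{46}$ ($H = 10220 + \frac{1}{-370 + \left(6 + 12\right)^{2}} = 10220 + \frac{1}{-370 + 18^{2}} = 10220 + \frac{1}{-370 + 324} = 10220 + \frac{1}{-46} = 10220 - \frac{1}{46} = \frac{470119}{46} \approx 10220.0$)
$\left(-40 + U{\left(8 \right)}\right)^{2} - H = \left(-40 + \left(1 + 8\right)\right)^{2} - \frac{470119}{46} = \left(-40 + 9\right)^{2} - \frac{470119}{46} = \left(-31\right)^{2} - \frac{470119}{46} = 961 - \frac{470119}{46} = - \frac{425913}{46}$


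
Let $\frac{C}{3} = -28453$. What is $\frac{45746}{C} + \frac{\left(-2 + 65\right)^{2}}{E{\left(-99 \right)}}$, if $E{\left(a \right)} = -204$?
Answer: $- \frac{116040685}{5804412} \approx -19.992$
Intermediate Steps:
$C = -85359$ ($C = 3 \left(-28453\right) = -85359$)
$\frac{45746}{C} + \frac{\left(-2 + 65\right)^{2}}{E{\left(-99 \right)}} = \frac{45746}{-85359} + \frac{\left(-2 + 65\right)^{2}}{-204} = 45746 \left(- \frac{1}{85359}\right) + 63^{2} \left(- \frac{1}{204}\right) = - \frac{45746}{85359} + 3969 \left(- \frac{1}{204}\right) = - \frac{45746}{85359} - \frac{1323}{68} = - \frac{116040685}{5804412}$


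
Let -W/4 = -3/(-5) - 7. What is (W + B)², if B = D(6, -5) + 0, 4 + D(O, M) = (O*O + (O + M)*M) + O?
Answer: 85849/25 ≈ 3434.0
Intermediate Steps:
D(O, M) = -4 + O + O² + M*(M + O) (D(O, M) = -4 + ((O*O + (O + M)*M) + O) = -4 + ((O² + (M + O)*M) + O) = -4 + ((O² + M*(M + O)) + O) = -4 + (O + O² + M*(M + O)) = -4 + O + O² + M*(M + O))
B = 33 (B = (-4 + 6 + (-5)² + 6² - 5*6) + 0 = (-4 + 6 + 25 + 36 - 30) + 0 = 33 + 0 = 33)
W = 128/5 (W = -4*(-3/(-5) - 7) = -4*(-3*(-⅕) - 7) = -4*(⅗ - 7) = -4*(-32/5) = 128/5 ≈ 25.600)
(W + B)² = (128/5 + 33)² = (293/5)² = 85849/25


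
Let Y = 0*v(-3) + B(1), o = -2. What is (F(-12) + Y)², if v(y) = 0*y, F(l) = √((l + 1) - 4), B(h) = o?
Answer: (2 - I*√15)² ≈ -11.0 - 15.492*I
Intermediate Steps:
B(h) = -2
F(l) = √(-3 + l) (F(l) = √((1 + l) - 4) = √(-3 + l))
v(y) = 0
Y = -2 (Y = 0*0 - 2 = 0 - 2 = -2)
(F(-12) + Y)² = (√(-3 - 12) - 2)² = (√(-15) - 2)² = (I*√15 - 2)² = (-2 + I*√15)²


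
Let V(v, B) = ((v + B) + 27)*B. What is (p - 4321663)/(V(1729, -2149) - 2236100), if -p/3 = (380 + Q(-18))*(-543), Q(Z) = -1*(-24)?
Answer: 3663547/1391543 ≈ 2.6327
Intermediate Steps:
V(v, B) = B*(27 + B + v) (V(v, B) = ((B + v) + 27)*B = (27 + B + v)*B = B*(27 + B + v))
Q(Z) = 24
p = 658116 (p = -3*(380 + 24)*(-543) = -1212*(-543) = -3*(-219372) = 658116)
(p - 4321663)/(V(1729, -2149) - 2236100) = (658116 - 4321663)/(-2149*(27 - 2149 + 1729) - 2236100) = -3663547/(-2149*(-393) - 2236100) = -3663547/(844557 - 2236100) = -3663547/(-1391543) = -3663547*(-1/1391543) = 3663547/1391543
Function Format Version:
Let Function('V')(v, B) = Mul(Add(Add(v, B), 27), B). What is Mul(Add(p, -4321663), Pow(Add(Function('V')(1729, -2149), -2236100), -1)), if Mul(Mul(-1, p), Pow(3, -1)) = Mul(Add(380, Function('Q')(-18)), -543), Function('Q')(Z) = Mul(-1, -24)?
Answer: Rational(3663547, 1391543) ≈ 2.6327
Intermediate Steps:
Function('V')(v, B) = Mul(B, Add(27, B, v)) (Function('V')(v, B) = Mul(Add(Add(B, v), 27), B) = Mul(Add(27, B, v), B) = Mul(B, Add(27, B, v)))
Function('Q')(Z) = 24
p = 658116 (p = Mul(-3, Mul(Add(380, 24), -543)) = Mul(-3, Mul(404, -543)) = Mul(-3, -219372) = 658116)
Mul(Add(p, -4321663), Pow(Add(Function('V')(1729, -2149), -2236100), -1)) = Mul(Add(658116, -4321663), Pow(Add(Mul(-2149, Add(27, -2149, 1729)), -2236100), -1)) = Mul(-3663547, Pow(Add(Mul(-2149, -393), -2236100), -1)) = Mul(-3663547, Pow(Add(844557, -2236100), -1)) = Mul(-3663547, Pow(-1391543, -1)) = Mul(-3663547, Rational(-1, 1391543)) = Rational(3663547, 1391543)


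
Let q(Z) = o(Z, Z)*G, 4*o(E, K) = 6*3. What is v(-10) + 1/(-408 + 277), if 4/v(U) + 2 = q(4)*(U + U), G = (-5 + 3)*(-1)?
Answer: -353/11921 ≈ -0.029612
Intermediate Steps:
o(E, K) = 9/2 (o(E, K) = (6*3)/4 = (¼)*18 = 9/2)
G = 2 (G = -2*(-1) = 2)
q(Z) = 9 (q(Z) = (9/2)*2 = 9)
v(U) = 4/(-2 + 18*U) (v(U) = 4/(-2 + 9*(U + U)) = 4/(-2 + 9*(2*U)) = 4/(-2 + 18*U))
v(-10) + 1/(-408 + 277) = 2/(-1 + 9*(-10)) + 1/(-408 + 277) = 2/(-1 - 90) + 1/(-131) = 2/(-91) - 1/131 = 2*(-1/91) - 1/131 = -2/91 - 1/131 = -353/11921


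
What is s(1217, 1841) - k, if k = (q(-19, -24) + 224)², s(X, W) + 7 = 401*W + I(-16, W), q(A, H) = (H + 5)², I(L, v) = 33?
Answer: 396042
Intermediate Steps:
q(A, H) = (5 + H)²
s(X, W) = 26 + 401*W (s(X, W) = -7 + (401*W + 33) = -7 + (33 + 401*W) = 26 + 401*W)
k = 342225 (k = ((5 - 24)² + 224)² = ((-19)² + 224)² = (361 + 224)² = 585² = 342225)
s(1217, 1841) - k = (26 + 401*1841) - 1*342225 = (26 + 738241) - 342225 = 738267 - 342225 = 396042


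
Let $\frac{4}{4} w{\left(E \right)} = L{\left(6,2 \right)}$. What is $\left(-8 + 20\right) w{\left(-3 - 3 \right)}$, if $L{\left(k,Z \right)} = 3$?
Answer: $36$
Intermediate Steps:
$w{\left(E \right)} = 3$
$\left(-8 + 20\right) w{\left(-3 - 3 \right)} = \left(-8 + 20\right) 3 = 12 \cdot 3 = 36$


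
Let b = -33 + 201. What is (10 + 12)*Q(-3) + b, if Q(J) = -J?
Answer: 234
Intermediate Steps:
b = 168
(10 + 12)*Q(-3) + b = (10 + 12)*(-1*(-3)) + 168 = 22*3 + 168 = 66 + 168 = 234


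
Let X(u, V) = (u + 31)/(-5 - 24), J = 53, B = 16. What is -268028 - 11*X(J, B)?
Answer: -7771888/29 ≈ -2.6800e+5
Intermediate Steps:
X(u, V) = -31/29 - u/29 (X(u, V) = (31 + u)/(-29) = (31 + u)*(-1/29) = -31/29 - u/29)
-268028 - 11*X(J, B) = -268028 - 11*(-31/29 - 1/29*53) = -268028 - 11*(-31/29 - 53/29) = -268028 - 11*(-84/29) = -268028 + 924/29 = -7771888/29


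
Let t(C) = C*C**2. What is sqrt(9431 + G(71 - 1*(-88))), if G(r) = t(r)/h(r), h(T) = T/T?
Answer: sqrt(4029110) ≈ 2007.3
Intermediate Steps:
h(T) = 1
t(C) = C**3
G(r) = r**3 (G(r) = r**3/1 = r**3*1 = r**3)
sqrt(9431 + G(71 - 1*(-88))) = sqrt(9431 + (71 - 1*(-88))**3) = sqrt(9431 + (71 + 88)**3) = sqrt(9431 + 159**3) = sqrt(9431 + 4019679) = sqrt(4029110)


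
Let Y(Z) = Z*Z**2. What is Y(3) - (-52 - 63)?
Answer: 142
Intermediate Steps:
Y(Z) = Z**3
Y(3) - (-52 - 63) = 3**3 - (-52 - 63) = 27 - 1*(-115) = 27 + 115 = 142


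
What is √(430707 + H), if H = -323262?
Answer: √107445 ≈ 327.79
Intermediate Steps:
√(430707 + H) = √(430707 - 323262) = √107445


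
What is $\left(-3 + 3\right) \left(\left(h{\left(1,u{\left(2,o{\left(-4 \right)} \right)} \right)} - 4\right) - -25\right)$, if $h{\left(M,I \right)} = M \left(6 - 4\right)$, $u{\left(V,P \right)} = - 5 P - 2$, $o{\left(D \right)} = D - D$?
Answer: $0$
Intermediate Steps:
$o{\left(D \right)} = 0$
$u{\left(V,P \right)} = -2 - 5 P$
$h{\left(M,I \right)} = 2 M$ ($h{\left(M,I \right)} = M 2 = 2 M$)
$\left(-3 + 3\right) \left(\left(h{\left(1,u{\left(2,o{\left(-4 \right)} \right)} \right)} - 4\right) - -25\right) = \left(-3 + 3\right) \left(\left(2 \cdot 1 - 4\right) - -25\right) = 0 \left(\left(2 - 4\right) + 25\right) = 0 \left(-2 + 25\right) = 0 \cdot 23 = 0$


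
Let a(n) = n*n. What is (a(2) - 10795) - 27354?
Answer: -38145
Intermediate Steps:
a(n) = n²
(a(2) - 10795) - 27354 = (2² - 10795) - 27354 = (4 - 10795) - 27354 = -10791 - 27354 = -38145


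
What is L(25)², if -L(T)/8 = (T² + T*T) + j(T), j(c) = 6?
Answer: 100962304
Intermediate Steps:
L(T) = -48 - 16*T² (L(T) = -8*((T² + T*T) + 6) = -8*((T² + T²) + 6) = -8*(2*T² + 6) = -8*(6 + 2*T²) = -48 - 16*T²)
L(25)² = (-48 - 16*25²)² = (-48 - 16*625)² = (-48 - 10000)² = (-10048)² = 100962304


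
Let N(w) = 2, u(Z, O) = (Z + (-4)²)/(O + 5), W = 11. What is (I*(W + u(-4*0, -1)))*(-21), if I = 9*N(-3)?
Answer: -5670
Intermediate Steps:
u(Z, O) = (16 + Z)/(5 + O) (u(Z, O) = (Z + 16)/(5 + O) = (16 + Z)/(5 + O))
I = 18 (I = 9*2 = 18)
(I*(W + u(-4*0, -1)))*(-21) = (18*(11 + (16 - 4*0)/(5 - 1)))*(-21) = (18*(11 + (16 + 0)/4))*(-21) = (18*(11 + (¼)*16))*(-21) = (18*(11 + 4))*(-21) = (18*15)*(-21) = 270*(-21) = -5670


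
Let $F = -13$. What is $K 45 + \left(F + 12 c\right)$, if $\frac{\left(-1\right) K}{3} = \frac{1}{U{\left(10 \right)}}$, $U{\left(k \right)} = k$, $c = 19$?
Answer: $\frac{403}{2} \approx 201.5$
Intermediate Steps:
$K = - \frac{3}{10} \approx -0.3$
$K 45 + \left(F + 12 c\right) = \left(- \frac{3}{10}\right) 45 + \left(-13 + 12 \cdot 19\right) = - \frac{27}{2} + \left(-13 + 228\right) = - \frac{27}{2} + 215 = \frac{403}{2}$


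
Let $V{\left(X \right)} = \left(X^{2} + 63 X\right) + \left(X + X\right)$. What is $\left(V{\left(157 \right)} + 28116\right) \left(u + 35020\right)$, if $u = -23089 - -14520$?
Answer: $1665619470$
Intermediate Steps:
$V{\left(X \right)} = X^{2} + 65 X$ ($V{\left(X \right)} = \left(X^{2} + 63 X\right) + 2 X = X^{2} + 65 X$)
$u = -8569$ ($u = -23089 + 14520 = -8569$)
$\left(V{\left(157 \right)} + 28116\right) \left(u + 35020\right) = \left(157 \left(65 + 157\right) + 28116\right) \left(-8569 + 35020\right) = \left(157 \cdot 222 + 28116\right) 26451 = \left(34854 + 28116\right) 26451 = 62970 \cdot 26451 = 1665619470$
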